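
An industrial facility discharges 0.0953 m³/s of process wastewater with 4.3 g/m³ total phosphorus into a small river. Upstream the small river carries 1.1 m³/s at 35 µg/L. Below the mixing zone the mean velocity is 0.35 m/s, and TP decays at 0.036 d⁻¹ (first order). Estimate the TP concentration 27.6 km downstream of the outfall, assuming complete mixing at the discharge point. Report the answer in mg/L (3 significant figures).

0.363 mg/L

35 µg/L = 0.035 mg/L.
After complete mixing, C₀ = (0.0953·4.3 + 1.1·0.035) / 1.195 = 0.375 mg/L.
Travel time t = 2.76e+04 m / 0.35 m/s = 7.886e+04 s = 0.9127 d.
C = 0.375·exp(−0.036·0.9127) = 0.375·0.9677 = 0.3629 mg/L.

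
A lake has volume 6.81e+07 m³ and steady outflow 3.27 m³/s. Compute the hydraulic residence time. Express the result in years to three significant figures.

0.660 yr

Q = 3.27 m³/s × 3.156e+07 s/yr = 1.032e+08 m³/yr.
Hydraulic residence time τ = V/Q = 6.81e+07/1.032e+08 = 0.6599 yr.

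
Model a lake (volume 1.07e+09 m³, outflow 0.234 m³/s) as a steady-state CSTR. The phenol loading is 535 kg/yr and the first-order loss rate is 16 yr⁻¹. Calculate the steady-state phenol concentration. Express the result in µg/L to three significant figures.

Outflow Q = 0.234 m³/s × 3.156e+07 s/yr = 7.384e+06 m³/yr.
Steady-state CSTR mass balance: W = Q·C + k·V·C, so C = W/(Q + kV).
Q + kV = 7.384e+06 + 16·1.07e+09 = 1.713e+10 m³/yr.
C = 535/1.713e+10 = 3.124e-08 kg/m³ = 3.124e-05 mg/L = 0.03124 µg/L.

0.0312 µg/L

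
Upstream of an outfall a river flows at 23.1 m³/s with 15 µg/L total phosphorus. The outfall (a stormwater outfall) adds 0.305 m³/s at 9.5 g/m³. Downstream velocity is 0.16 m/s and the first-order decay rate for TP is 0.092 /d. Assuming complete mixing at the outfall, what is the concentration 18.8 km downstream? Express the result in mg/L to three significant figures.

15 µg/L = 0.015 mg/L.
After complete mixing, C₀ = (0.305·9.5 + 23.1·0.015) / 23.41 = 0.1386 mg/L.
Travel time t = 1.88e+04 m / 0.16 m/s = 1.175e+05 s = 1.36 d.
C = 0.1386·exp(−0.092·1.36) = 0.1386·0.8824 = 0.1223 mg/L.

0.122 mg/L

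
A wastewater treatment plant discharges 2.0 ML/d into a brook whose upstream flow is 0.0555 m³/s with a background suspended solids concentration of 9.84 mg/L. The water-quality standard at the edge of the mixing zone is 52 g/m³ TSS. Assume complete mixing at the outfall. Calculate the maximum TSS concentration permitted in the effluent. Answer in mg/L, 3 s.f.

2.0 ML/d = 0.02315 m³/s.
Mass balance: 52·0.07865 = 0.02315·Cₑ + 0.0555·9.84.
Cₑ = (4.09 − 0.5461) / 0.02315 = 153.1 mg/L.

153 mg/L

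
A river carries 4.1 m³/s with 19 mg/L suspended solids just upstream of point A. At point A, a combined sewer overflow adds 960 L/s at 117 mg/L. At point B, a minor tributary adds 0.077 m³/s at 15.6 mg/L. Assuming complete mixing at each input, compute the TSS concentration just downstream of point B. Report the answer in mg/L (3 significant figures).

960 L/s = 0.96 m³/s.
After input A: C = (4.1·19 + 0.96·117) / 5.06 = 37.59 mg/L.
After input B: C = (5.06·37.59 + 0.077·15.6) / 5.137 = 37.26 mg/L.

37.3 mg/L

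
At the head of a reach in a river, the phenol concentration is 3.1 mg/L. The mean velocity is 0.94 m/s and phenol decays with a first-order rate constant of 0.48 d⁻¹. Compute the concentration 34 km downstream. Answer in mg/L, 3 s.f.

2.54 mg/L

Travel time t = 34 km / 0.94 m/s = 3.4e+04/0.94 = 3.617e+04 s = 0.4186 d.
First-order decay: C = 3.1·exp(−0.48·0.4186) = 3.1·0.818 = 2.536 mg/L.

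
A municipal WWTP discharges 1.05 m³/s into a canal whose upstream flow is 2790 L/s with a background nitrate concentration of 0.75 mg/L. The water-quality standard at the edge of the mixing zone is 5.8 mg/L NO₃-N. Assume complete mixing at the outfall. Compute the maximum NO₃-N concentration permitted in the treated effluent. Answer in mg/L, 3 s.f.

2790 L/s = 2.79 m³/s.
Mass balance: 5.8·3.84 = 1.05·Cₑ + 2.79·0.75.
Cₑ = (22.27 − 2.093) / 1.05 = 19.22 mg/L.

19.2 mg/L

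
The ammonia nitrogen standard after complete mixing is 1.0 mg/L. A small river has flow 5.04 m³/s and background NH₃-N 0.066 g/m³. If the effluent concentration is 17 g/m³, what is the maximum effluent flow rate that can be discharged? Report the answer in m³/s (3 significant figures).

0.294 m³/s

Mass balance at complete mixing: C_std·(Q_w + Q_r) = Q_w·C_e + Q_r·C_b.
Rearranging, Q_w = Q_r·(C_std − C_b)/(C_e − C_std) = 5.04·(1 − 0.066) / (17 − 1) = 0.2942 m³/s.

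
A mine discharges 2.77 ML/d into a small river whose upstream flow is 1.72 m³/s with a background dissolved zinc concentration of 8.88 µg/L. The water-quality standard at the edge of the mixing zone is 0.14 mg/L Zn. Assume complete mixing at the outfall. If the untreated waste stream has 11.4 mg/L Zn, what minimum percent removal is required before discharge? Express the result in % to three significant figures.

2.77 ML/d = 0.03206 m³/s.
8.88 µg/L = 0.00888 mg/L.
Mass balance: 0.14·1.752 = 0.03206·Cₑ + 1.72·0.00888.
Cₑ = (0.2453 − 0.01527) / 0.03206 = 7.174 mg/L.
Required removal = 1 − 7.174/11.4 = 37.07 %.

37.1 %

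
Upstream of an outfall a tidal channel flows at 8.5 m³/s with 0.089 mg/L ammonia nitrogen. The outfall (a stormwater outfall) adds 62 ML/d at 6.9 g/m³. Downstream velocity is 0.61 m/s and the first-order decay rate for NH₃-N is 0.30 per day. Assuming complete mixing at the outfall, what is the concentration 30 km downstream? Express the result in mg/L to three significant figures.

62 ML/d = 0.7176 m³/s.
After complete mixing, C₀ = (0.7176·6.9 + 8.5·0.089) / 9.218 = 0.6192 mg/L.
Travel time t = 3e+04 m / 0.61 m/s = 4.918e+04 s = 0.5692 d.
C = 0.6192·exp(−0.30·0.5692) = 0.6192·0.843 = 0.522 mg/L.

0.522 mg/L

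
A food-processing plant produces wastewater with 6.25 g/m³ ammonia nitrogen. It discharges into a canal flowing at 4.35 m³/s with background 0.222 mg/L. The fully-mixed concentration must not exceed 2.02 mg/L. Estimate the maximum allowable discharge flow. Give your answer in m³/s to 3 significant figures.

Mass balance at complete mixing: C_std·(Q_w + Q_r) = Q_w·C_e + Q_r·C_b.
Rearranging, Q_w = Q_r·(C_std − C_b)/(C_e − C_std) = 4.35·(2.02 − 0.222) / (6.25 − 2.02) = 1.849 m³/s.

1.85 m³/s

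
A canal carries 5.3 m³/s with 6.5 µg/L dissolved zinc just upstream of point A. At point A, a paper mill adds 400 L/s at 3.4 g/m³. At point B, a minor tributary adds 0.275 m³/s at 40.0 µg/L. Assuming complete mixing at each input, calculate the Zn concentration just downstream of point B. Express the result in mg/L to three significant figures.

6.5 µg/L = 0.0065 mg/L.
400 L/s = 0.4 m³/s.
After input A: C = (5.3·0.0065 + 0.4·3.4) / 5.7 = 0.2446 mg/L.
40.0 µg/L = 0.04 mg/L.
After input B: C = (5.7·0.2446 + 0.275·0.04) / 5.975 = 0.2352 mg/L.

0.235 mg/L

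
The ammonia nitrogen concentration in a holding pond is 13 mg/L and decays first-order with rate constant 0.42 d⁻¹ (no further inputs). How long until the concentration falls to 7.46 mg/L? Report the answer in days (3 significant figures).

1.32 d

t = ln(C₀/C)/k = ln(13/7.46)/0.42 = 0.5554/0.42 = 1.322 d.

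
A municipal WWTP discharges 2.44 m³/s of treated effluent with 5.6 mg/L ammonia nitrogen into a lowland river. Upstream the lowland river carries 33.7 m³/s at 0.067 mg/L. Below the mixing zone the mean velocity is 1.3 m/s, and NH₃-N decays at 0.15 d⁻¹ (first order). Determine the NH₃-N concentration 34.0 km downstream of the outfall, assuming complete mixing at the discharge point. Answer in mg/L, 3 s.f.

After complete mixing, C₀ = (2.44·5.6 + 33.7·0.067) / 36.14 = 0.4406 mg/L.
Travel time t = 3.4e+04 m / 1.3 m/s = 2.615e+04 s = 0.3027 d.
C = 0.4406·exp(−0.15·0.3027) = 0.4406·0.9556 = 0.421 mg/L.

0.421 mg/L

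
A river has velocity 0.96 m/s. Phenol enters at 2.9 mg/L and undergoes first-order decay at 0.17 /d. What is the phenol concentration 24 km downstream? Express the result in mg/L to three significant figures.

2.76 mg/L

Travel time t = 24 km / 0.96 m/s = 2.4e+04/0.96 = 2.5e+04 s = 0.2894 d.
First-order decay: C = 2.9·exp(−0.17·0.2894) = 2.9·0.952 = 2.761 mg/L.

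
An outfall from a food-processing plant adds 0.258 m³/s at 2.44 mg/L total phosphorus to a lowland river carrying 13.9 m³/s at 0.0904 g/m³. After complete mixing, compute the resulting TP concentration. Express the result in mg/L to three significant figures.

0.133 mg/L

By mass balance at complete mixing, C = (0.258·2.44 + 13.9·0.0904) / (0.258 + 13.9) = 1.886/14.16 = 0.1332 mg/L.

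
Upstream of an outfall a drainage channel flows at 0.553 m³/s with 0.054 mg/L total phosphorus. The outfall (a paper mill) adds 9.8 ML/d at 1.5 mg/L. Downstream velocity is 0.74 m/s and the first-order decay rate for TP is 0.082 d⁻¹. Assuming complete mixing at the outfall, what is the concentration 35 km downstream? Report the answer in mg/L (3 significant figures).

0.287 mg/L

9.8 ML/d = 0.1134 m³/s.
After complete mixing, C₀ = (0.1134·1.5 + 0.553·0.054) / 0.6664 = 0.3001 mg/L.
Travel time t = 3.5e+04 m / 0.74 m/s = 4.73e+04 s = 0.5474 d.
C = 0.3001·exp(−0.082·0.5474) = 0.3001·0.9561 = 0.2869 mg/L.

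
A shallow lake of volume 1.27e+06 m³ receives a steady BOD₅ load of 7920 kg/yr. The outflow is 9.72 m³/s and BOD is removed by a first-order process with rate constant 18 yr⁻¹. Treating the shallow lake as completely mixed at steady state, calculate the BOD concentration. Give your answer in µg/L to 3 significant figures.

24.0 µg/L

Outflow Q = 9.72 m³/s × 3.156e+07 s/yr = 3.067e+08 m³/yr.
Steady-state CSTR mass balance: W = Q·C + k·V·C, so C = W/(Q + kV).
Q + kV = 3.067e+08 + 18·1.27e+06 = 3.296e+08 m³/yr.
C = 7920/3.296e+08 = 2.403e-05 kg/m³ = 0.02403 mg/L = 24.03 µg/L.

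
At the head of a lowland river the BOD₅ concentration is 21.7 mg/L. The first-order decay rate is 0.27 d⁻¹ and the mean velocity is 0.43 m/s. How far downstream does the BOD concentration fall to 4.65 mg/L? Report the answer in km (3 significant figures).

From C = C₀·e^(−kt), t = ln(C₀/C)/k = ln(21.7/4.65)/0.27 = 1.54/0.27 = 5.705 d.
Distance = v·t = 0.43 m/s × 4.929e+05 s = 2.12e+05 m = 212 km.

212 km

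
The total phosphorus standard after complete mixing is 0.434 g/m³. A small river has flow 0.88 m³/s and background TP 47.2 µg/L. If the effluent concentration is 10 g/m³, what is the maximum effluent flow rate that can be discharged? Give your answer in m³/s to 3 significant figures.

47.2 µg/L = 0.0472 mg/L.
Mass balance at complete mixing: C_std·(Q_w + Q_r) = Q_w·C_e + Q_r·C_b.
Rearranging, Q_w = Q_r·(C_std − C_b)/(C_e − C_std) = 0.88·(0.434 − 0.0472) / (10 − 0.434) = 0.03558 m³/s.

0.0356 m³/s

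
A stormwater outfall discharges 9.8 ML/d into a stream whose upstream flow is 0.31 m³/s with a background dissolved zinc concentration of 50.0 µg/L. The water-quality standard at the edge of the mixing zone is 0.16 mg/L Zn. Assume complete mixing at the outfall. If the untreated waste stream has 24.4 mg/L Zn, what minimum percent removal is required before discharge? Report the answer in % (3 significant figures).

98.1 %

9.8 ML/d = 0.1134 m³/s.
50.0 µg/L = 0.05 mg/L.
Mass balance: 0.16·0.4234 = 0.1134·Cₑ + 0.31·0.05.
Cₑ = (0.06775 − 0.0155) / 0.1134 = 0.4606 mg/L.
Required removal = 1 − 0.4606/24.4 = 98.11 %.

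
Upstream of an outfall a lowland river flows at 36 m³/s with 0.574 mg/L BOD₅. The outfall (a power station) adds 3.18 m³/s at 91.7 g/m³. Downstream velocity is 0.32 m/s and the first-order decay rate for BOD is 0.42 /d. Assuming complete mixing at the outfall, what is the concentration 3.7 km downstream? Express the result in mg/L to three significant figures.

After complete mixing, C₀ = (3.18·91.7 + 36·0.574) / 39.18 = 7.97 mg/L.
Travel time t = 3700 m / 0.32 m/s = 1.156e+04 s = 0.1338 d.
C = 7.97·exp(−0.42·0.1338) = 7.97·0.9453 = 7.535 mg/L.

7.53 mg/L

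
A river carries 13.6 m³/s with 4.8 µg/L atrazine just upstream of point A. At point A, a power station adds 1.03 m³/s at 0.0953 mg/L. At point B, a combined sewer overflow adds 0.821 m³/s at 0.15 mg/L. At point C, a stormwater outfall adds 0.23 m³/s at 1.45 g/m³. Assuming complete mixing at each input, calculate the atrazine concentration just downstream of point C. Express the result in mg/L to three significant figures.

4.8 µg/L = 0.0048 mg/L.
After input A: C = (13.6·0.0048 + 1.03·0.0953) / 14.63 = 0.01117 mg/L.
After input B: C = (14.63·0.01117 + 0.821·0.15) / 15.45 = 0.01855 mg/L.
After input C: C = (15.45·0.01855 + 0.23·1.45) / 15.68 = 0.03954 mg/L.

0.0395 mg/L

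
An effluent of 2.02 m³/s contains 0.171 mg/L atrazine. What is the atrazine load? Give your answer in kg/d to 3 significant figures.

29.8 kg/d

Mass flux = Q·C = 2.02 m³/s × 0.171 g/m³ = 0.3454 g/s.
= 0.3454 g/s × 86.4 = 29.84 kg/d.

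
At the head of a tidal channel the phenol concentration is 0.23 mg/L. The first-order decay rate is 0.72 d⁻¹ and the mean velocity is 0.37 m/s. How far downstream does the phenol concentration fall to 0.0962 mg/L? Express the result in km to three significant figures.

38.7 km

From C = C₀·e^(−kt), t = ln(C₀/C)/k = ln(0.23/0.0962)/0.72 = 0.8716/0.72 = 1.211 d.
Distance = v·t = 0.37 m/s × 1.046e+05 s = 3.87e+04 m = 38.7 km.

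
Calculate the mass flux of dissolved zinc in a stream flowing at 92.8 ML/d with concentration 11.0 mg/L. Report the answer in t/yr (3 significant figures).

373 t/yr

92.8 ML/d = 1.074 m³/s.
Mass flux = Q·C = 1.074 m³/s × 11 g/m³ = 11.81 g/s.
= 11.81 g/s × 31.56 = 372.8 t/yr.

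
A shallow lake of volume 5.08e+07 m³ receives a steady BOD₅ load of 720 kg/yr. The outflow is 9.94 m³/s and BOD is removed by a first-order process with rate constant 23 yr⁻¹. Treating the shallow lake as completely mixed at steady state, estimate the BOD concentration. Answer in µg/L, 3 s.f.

0.486 µg/L

Outflow Q = 9.94 m³/s × 3.156e+07 s/yr = 3.137e+08 m³/yr.
Steady-state CSTR mass balance: W = Q·C + k·V·C, so C = W/(Q + kV).
Q + kV = 3.137e+08 + 23·5.08e+07 = 1.482e+09 m³/yr.
C = 720/1.482e+09 = 4.858e-07 kg/m³ = 0.0004858 mg/L = 0.4858 µg/L.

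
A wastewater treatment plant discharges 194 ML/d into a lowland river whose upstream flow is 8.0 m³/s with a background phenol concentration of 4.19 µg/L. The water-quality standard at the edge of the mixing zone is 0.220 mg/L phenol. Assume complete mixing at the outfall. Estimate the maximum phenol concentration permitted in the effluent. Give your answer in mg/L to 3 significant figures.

0.989 mg/L

194 ML/d = 2.245 m³/s.
4.19 µg/L = 0.00419 mg/L.
Mass balance: 0.22·10.25 = 2.245·Cₑ + 8·0.00419.
Cₑ = (2.254 − 0.03352) / 2.245 = 0.9889 mg/L.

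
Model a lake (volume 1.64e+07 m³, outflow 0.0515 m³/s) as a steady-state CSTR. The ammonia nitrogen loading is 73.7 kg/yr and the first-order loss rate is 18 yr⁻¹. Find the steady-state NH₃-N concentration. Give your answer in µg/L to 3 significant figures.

Outflow Q = 0.0515 m³/s × 3.156e+07 s/yr = 1.625e+06 m³/yr.
Steady-state CSTR mass balance: W = Q·C + k·V·C, so C = W/(Q + kV).
Q + kV = 1.625e+06 + 18·1.64e+07 = 2.968e+08 m³/yr.
C = 73.7/2.968e+08 = 2.483e-07 kg/m³ = 0.0002483 mg/L = 0.2483 µg/L.

0.248 µg/L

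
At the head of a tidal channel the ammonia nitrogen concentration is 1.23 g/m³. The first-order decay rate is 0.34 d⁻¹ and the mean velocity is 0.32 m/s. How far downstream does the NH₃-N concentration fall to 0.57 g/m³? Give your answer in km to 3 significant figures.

62.5 km

From C = C₀·e^(−kt), t = ln(C₀/C)/k = ln(1.23/0.57)/0.34 = 0.7691/0.34 = 2.262 d.
Distance = v·t = 0.32 m/s × 1.955e+05 s = 6.254e+04 m = 62.54 km.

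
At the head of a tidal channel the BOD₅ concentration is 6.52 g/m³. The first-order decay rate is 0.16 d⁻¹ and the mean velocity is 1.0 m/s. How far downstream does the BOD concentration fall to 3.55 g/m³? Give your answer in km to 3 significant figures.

From C = C₀·e^(−kt), t = ln(C₀/C)/k = ln(6.52/3.55)/0.16 = 0.6079/0.16 = 3.8 d.
Distance = v·t = 1.0 m/s × 3.283e+05 s = 3.283e+05 m = 328.3 km.

328 km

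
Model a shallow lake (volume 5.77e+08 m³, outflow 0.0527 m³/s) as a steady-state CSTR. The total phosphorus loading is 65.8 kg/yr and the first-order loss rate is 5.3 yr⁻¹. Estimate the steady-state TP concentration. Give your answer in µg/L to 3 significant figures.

Outflow Q = 0.0527 m³/s × 3.156e+07 s/yr = 1.663e+06 m³/yr.
Steady-state CSTR mass balance: W = Q·C + k·V·C, so C = W/(Q + kV).
Q + kV = 1.663e+06 + 5.3·5.77e+08 = 3.06e+09 m³/yr.
C = 65.8/3.06e+09 = 2.15e-08 kg/m³ = 2.15e-05 mg/L = 0.0215 µg/L.

0.0215 µg/L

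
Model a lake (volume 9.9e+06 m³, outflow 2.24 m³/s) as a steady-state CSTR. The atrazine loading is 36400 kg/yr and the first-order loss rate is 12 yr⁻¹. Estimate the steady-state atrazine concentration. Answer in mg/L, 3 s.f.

Outflow Q = 2.24 m³/s × 3.156e+07 s/yr = 7.069e+07 m³/yr.
Steady-state CSTR mass balance: W = Q·C + k·V·C, so C = W/(Q + kV).
Q + kV = 7.069e+07 + 12·9.9e+06 = 1.895e+08 m³/yr.
C = 36400/1.895e+08 = 0.0001921 kg/m³ = 0.1921 mg/L.

0.192 mg/L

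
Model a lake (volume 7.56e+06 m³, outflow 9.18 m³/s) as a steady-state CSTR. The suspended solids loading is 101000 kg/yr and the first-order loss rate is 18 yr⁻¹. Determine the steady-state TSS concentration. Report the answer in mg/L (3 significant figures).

0.237 mg/L

Outflow Q = 9.18 m³/s × 3.156e+07 s/yr = 2.897e+08 m³/yr.
Steady-state CSTR mass balance: W = Q·C + k·V·C, so C = W/(Q + kV).
Q + kV = 2.897e+08 + 18·7.56e+06 = 4.258e+08 m³/yr.
C = 101000/4.258e+08 = 0.0002372 kg/m³ = 0.2372 mg/L.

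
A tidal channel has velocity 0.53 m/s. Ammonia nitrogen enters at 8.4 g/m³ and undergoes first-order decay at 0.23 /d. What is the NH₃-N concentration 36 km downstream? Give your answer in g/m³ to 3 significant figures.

7.01 g/m³

Travel time t = 36 km / 0.53 m/s = 3.6e+04/0.53 = 6.792e+04 s = 0.7862 d.
First-order decay: C = 8.4·exp(−0.23·0.7862) = 8.4·0.8346 = 7.011 g/m³.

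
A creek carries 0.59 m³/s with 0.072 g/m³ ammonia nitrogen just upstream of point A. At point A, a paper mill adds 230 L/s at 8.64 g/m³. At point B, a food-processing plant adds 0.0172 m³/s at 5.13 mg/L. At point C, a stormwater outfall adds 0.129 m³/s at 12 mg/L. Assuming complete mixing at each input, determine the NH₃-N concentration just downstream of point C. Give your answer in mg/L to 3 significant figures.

3.79 mg/L

230 L/s = 0.23 m³/s.
After input A: C = (0.59·0.072 + 0.23·8.64) / 0.82 = 2.475 mg/L.
After input B: C = (0.82·2.475 + 0.0172·5.13) / 0.8372 = 2.53 mg/L.
After input C: C = (0.8372·2.53 + 0.129·12) / 0.9662 = 3.794 mg/L.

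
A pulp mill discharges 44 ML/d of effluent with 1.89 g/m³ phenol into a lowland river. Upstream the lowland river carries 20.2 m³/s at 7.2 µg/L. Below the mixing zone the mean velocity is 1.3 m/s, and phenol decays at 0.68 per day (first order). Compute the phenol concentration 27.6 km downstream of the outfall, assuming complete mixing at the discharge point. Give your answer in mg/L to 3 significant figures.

44 ML/d = 0.5093 m³/s.
7.2 µg/L = 0.0072 mg/L.
After complete mixing, C₀ = (0.5093·1.89 + 20.2·0.0072) / 20.71 = 0.0535 mg/L.
Travel time t = 2.76e+04 m / 1.3 m/s = 2.123e+04 s = 0.2457 d.
C = 0.0535·exp(−0.68·0.2457) = 0.0535·0.8461 = 0.04527 mg/L.

0.0453 mg/L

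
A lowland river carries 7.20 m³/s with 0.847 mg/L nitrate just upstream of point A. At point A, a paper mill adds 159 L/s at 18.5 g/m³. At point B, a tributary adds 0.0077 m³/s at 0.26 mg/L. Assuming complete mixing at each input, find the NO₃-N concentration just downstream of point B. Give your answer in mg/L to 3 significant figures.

1.23 mg/L

159 L/s = 0.159 m³/s.
After input A: C = (7.2·0.847 + 0.159·18.5) / 7.359 = 1.228 mg/L.
After input B: C = (7.359·1.228 + 0.0077·0.26) / 7.367 = 1.227 mg/L.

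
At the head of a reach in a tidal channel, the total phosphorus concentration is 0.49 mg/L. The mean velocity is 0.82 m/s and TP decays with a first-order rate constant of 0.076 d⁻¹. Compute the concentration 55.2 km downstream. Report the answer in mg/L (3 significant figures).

0.462 mg/L

Travel time t = 55.2 km / 0.82 m/s = 5.52e+04/0.82 = 6.732e+04 s = 0.7791 d.
First-order decay: C = 0.49·exp(−0.076·0.7791) = 0.49·0.9425 = 0.4618 mg/L.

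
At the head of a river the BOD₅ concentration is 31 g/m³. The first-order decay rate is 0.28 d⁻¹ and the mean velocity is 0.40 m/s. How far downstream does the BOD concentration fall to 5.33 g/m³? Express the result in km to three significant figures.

217 km

From C = C₀·e^(−kt), t = ln(C₀/C)/k = ln(31/5.33)/0.28 = 1.761/0.28 = 6.288 d.
Distance = v·t = 0.40 m/s × 5.433e+05 s = 2.173e+05 m = 217.3 km.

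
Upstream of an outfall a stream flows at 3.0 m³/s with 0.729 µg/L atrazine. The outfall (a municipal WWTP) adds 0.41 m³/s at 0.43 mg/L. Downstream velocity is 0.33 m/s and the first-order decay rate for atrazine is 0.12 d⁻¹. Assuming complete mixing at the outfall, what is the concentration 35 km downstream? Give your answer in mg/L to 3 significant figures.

0.0452 mg/L

0.729 µg/L = 0.000729 mg/L.
After complete mixing, C₀ = (0.41·0.43 + 3·0.000729) / 3.41 = 0.05234 mg/L.
Travel time t = 3.5e+04 m / 0.33 m/s = 1.061e+05 s = 1.228 d.
C = 0.05234·exp(−0.12·1.228) = 0.05234·0.863 = 0.04517 mg/L.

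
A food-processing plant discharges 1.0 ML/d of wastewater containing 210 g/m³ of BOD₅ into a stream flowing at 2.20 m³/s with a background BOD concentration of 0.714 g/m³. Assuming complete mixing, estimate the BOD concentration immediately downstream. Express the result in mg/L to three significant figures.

1.0 ML/d = 0.01157 m³/s.
Conservation of mass across the mixing zone: C = (0.01157·210 + 2.2·0.714) / (0.01157 + 2.2) = 4.001/2.212 = 1.809 mg/L.

1.81 mg/L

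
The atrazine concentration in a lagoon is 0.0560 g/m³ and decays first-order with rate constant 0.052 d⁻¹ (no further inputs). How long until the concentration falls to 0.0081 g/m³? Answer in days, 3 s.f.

t = ln(C₀/C)/k = ln(0.0560/0.0081)/0.052 = 1.933/0.052 = 37.18 d.

37.2 d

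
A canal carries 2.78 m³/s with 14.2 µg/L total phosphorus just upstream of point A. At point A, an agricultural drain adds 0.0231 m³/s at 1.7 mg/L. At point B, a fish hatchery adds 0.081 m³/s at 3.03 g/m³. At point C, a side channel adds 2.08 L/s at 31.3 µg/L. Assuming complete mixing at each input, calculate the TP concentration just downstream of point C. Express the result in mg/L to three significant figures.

14.2 µg/L = 0.0142 mg/L.
After input A: C = (2.78·0.0142 + 0.0231·1.7) / 2.803 = 0.02809 mg/L.
After input B: C = (2.803·0.02809 + 0.081·3.03) / 2.884 = 0.1124 mg/L.
2.08 L/s = 0.00208 m³/s.
31.3 µg/L = 0.0313 mg/L.
After input C: C = (2.884·0.1124 + 0.00208·0.0313) / 2.886 = 0.1123 mg/L.

0.112 mg/L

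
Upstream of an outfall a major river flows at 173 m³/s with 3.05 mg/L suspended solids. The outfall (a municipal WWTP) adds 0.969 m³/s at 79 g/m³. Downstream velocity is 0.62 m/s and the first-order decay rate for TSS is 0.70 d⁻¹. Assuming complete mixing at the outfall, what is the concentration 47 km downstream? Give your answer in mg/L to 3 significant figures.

After complete mixing, C₀ = (0.969·79 + 173·3.05) / 174 = 3.473 mg/L.
Travel time t = 4.7e+04 m / 0.62 m/s = 7.581e+04 s = 0.8774 d.
C = 3.473·exp(−0.70·0.8774) = 3.473·0.5411 = 1.879 mg/L.

1.88 mg/L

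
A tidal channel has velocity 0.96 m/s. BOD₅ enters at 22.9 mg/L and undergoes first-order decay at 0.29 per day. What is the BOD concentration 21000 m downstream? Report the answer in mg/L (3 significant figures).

21.3 mg/L

Travel time t = 21000 m / 0.96 m/s = 2.1e+04/0.96 = 2.188e+04 s = 0.2532 d.
First-order decay: C = 22.9·exp(−0.29·0.2532) = 22.9·0.9292 = 21.28 mg/L.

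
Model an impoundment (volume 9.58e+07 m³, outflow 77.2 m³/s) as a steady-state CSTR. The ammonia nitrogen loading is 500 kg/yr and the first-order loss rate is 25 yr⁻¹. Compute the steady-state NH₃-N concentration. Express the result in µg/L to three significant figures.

0.103 µg/L

Outflow Q = 77.2 m³/s × 3.156e+07 s/yr = 2.436e+09 m³/yr.
Steady-state CSTR mass balance: W = Q·C + k·V·C, so C = W/(Q + kV).
Q + kV = 2.436e+09 + 25·9.58e+07 = 4.831e+09 m³/yr.
C = 500/4.831e+09 = 1.035e-07 kg/m³ = 0.0001035 mg/L = 0.1035 µg/L.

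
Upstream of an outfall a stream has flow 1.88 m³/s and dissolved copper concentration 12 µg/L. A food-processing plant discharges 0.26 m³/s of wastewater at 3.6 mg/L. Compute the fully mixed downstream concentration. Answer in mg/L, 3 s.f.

12 µg/L = 0.012 mg/L.
Flow-weighted mixing gives C = (0.26·3.6 + 1.88·0.012) / (0.26 + 1.88) = 0.9586/2.14 = 0.4479 mg/L.

0.448 mg/L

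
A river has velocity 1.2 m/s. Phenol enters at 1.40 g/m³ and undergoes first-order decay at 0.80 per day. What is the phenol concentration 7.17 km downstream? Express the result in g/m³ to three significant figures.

1.32 g/m³

Travel time t = 7.17 km / 1.2 m/s = 7170/1.2 = 5975 s = 0.06916 d.
First-order decay: C = 1.40·exp(−0.80·0.06916) = 1.40·0.9462 = 1.325 g/m³.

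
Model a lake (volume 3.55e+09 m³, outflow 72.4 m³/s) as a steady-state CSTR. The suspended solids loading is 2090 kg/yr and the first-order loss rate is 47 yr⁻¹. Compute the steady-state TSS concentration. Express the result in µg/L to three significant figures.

Outflow Q = 72.4 m³/s × 3.156e+07 s/yr = 2.285e+09 m³/yr.
Steady-state CSTR mass balance: W = Q·C + k·V·C, so C = W/(Q + kV).
Q + kV = 2.285e+09 + 47·3.55e+09 = 1.691e+11 m³/yr.
C = 2090/1.691e+11 = 1.236e-08 kg/m³ = 1.236e-05 mg/L = 0.01236 µg/L.

0.0124 µg/L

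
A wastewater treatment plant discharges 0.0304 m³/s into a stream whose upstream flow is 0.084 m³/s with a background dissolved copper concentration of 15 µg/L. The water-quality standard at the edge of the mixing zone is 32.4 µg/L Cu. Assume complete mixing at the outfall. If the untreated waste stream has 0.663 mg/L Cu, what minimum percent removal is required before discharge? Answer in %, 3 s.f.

87.9 %

15 µg/L = 0.015 mg/L.
32.4 µg/L = 0.0324 mg/L.
Mass balance: 0.0324·0.1144 = 0.0304·Cₑ + 0.084·0.015.
Cₑ = (0.003707 − 0.00126) / 0.0304 = 0.08048 mg/L.
Required removal = 1 − 0.08048/0.663 = 87.86 %.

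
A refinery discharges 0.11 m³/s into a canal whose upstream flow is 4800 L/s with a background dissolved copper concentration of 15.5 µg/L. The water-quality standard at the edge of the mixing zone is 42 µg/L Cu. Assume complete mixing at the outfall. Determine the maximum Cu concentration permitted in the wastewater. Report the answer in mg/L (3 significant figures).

4800 L/s = 4.8 m³/s.
15.5 µg/L = 0.0155 mg/L.
42 µg/L = 0.042 mg/L.
Mass balance: 0.042·4.91 = 0.11·Cₑ + 4.8·0.0155.
Cₑ = (0.2062 − 0.0744) / 0.11 = 1.198 mg/L.

1.20 mg/L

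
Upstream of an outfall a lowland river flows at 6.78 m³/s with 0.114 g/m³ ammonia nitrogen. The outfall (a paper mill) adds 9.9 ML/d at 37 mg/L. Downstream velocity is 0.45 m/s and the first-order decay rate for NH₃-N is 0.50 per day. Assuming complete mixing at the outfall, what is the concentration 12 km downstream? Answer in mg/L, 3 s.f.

0.623 mg/L

9.9 ML/d = 0.1146 m³/s.
After complete mixing, C₀ = (0.1146·37 + 6.78·0.114) / 6.895 = 0.727 mg/L.
Travel time t = 1.2e+04 m / 0.45 m/s = 2.667e+04 s = 0.3086 d.
C = 0.727·exp(−0.50·0.3086) = 0.727·0.857 = 0.6231 mg/L.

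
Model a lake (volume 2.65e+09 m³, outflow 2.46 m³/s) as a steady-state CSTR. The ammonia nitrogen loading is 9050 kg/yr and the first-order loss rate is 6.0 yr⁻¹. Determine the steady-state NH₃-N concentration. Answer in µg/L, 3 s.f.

0.566 µg/L

Outflow Q = 2.46 m³/s × 3.156e+07 s/yr = 7.763e+07 m³/yr.
Steady-state CSTR mass balance: W = Q·C + k·V·C, so C = W/(Q + kV).
Q + kV = 7.763e+07 + 6.0·2.65e+09 = 1.598e+10 m³/yr.
C = 9050/1.598e+10 = 5.664e-07 kg/m³ = 0.0005664 mg/L = 0.5664 µg/L.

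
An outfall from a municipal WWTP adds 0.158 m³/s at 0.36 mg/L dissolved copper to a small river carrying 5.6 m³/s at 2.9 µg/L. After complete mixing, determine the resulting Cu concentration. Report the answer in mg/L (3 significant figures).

0.0127 mg/L

2.9 µg/L = 0.0029 mg/L.
By mass balance at complete mixing, C = (0.158·0.36 + 5.6·0.0029) / (0.158 + 5.6) = 0.07312/5.758 = 0.0127 mg/L.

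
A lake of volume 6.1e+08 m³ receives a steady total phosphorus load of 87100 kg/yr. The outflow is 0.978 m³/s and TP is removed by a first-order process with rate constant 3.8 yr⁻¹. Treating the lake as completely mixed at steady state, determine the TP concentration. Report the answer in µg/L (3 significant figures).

37.1 µg/L

Outflow Q = 0.978 m³/s × 3.156e+07 s/yr = 3.086e+07 m³/yr.
Steady-state CSTR mass balance: W = Q·C + k·V·C, so C = W/(Q + kV).
Q + kV = 3.086e+07 + 3.8·6.1e+08 = 2.349e+09 m³/yr.
C = 87100/2.349e+09 = 3.708e-05 kg/m³ = 0.03708 mg/L = 37.08 µg/L.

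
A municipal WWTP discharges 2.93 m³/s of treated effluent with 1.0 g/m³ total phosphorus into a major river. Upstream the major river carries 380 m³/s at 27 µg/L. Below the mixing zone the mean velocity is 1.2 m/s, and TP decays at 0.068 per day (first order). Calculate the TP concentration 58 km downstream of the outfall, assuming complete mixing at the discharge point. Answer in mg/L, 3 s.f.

27 µg/L = 0.027 mg/L.
After complete mixing, C₀ = (2.93·1 + 380·0.027) / 382.9 = 0.03444 mg/L.
Travel time t = 5.8e+04 m / 1.2 m/s = 4.833e+04 s = 0.5594 d.
C = 0.03444·exp(−0.068·0.5594) = 0.03444·0.9627 = 0.03316 mg/L.

0.0332 mg/L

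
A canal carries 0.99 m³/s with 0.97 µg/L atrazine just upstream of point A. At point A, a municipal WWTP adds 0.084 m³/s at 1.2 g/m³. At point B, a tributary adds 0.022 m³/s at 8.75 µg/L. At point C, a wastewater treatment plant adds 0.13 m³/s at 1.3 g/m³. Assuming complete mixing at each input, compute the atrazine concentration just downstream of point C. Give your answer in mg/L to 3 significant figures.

0.97 µg/L = 0.00097 mg/L.
After input A: C = (0.99·0.00097 + 0.084·1.2) / 1.074 = 0.09475 mg/L.
8.75 µg/L = 0.00875 mg/L.
After input B: C = (1.074·0.09475 + 0.022·0.00875) / 1.096 = 0.09302 mg/L.
After input C: C = (1.096·0.09302 + 0.13·1.3) / 1.226 = 0.221 mg/L.

0.221 mg/L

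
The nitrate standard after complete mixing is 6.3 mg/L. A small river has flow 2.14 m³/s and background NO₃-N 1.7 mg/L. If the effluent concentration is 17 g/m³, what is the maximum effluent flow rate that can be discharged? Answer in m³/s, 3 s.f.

Mass balance at complete mixing: C_std·(Q_w + Q_r) = Q_w·C_e + Q_r·C_b.
Rearranging, Q_w = Q_r·(C_std − C_b)/(C_e − C_std) = 2.14·(6.3 − 1.7) / (17 − 6.3) = 0.92 m³/s.

0.920 m³/s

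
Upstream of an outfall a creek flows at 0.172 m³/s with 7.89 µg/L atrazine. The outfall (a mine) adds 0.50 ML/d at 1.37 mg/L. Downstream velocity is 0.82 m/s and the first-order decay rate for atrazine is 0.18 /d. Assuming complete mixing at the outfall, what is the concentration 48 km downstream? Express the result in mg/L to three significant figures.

0.0462 mg/L

0.50 ML/d = 0.005787 m³/s.
7.89 µg/L = 0.00789 mg/L.
After complete mixing, C₀ = (0.005787·1.37 + 0.172·0.00789) / 0.1778 = 0.05223 mg/L.
Travel time t = 4.8e+04 m / 0.82 m/s = 5.854e+04 s = 0.6775 d.
C = 0.05223·exp(−0.18·0.6775) = 0.05223·0.8852 = 0.04623 mg/L.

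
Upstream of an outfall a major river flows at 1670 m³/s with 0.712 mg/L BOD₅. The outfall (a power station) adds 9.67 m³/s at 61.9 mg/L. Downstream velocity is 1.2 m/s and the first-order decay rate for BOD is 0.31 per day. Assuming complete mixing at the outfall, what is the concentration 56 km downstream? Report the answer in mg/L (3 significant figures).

After complete mixing, C₀ = (9.67·61.9 + 1670·0.712) / 1680 = 1.064 mg/L.
Travel time t = 5.6e+04 m / 1.2 m/s = 4.667e+04 s = 0.5401 d.
C = 1.064·exp(−0.31·0.5401) = 1.064·0.8458 = 0.9002 mg/L.

0.900 mg/L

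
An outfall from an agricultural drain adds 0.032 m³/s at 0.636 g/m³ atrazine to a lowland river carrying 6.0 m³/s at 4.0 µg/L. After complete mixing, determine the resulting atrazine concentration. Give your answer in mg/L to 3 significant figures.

4.0 µg/L = 0.004 mg/L.
Conservation of mass across the mixing zone: C = (0.032·0.636 + 6·0.004) / (0.032 + 6) = 0.04435/6.032 = 0.007353 mg/L.

0.00735 mg/L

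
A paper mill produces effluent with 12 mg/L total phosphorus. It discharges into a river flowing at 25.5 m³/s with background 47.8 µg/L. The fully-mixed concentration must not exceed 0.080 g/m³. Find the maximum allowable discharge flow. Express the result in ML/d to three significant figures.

47.8 µg/L = 0.0478 mg/L.
Mass balance at complete mixing: C_std·(Q_w + Q_r) = Q_w·C_e + Q_r·C_b.
Rearranging, Q_w = Q_r·(C_std − C_b)/(C_e − C_std) = 25.5·(0.08 − 0.0478) / (12 − 0.08) = 0.06888 m³/s.
= 5.952 ML/d.

5.95 ML/d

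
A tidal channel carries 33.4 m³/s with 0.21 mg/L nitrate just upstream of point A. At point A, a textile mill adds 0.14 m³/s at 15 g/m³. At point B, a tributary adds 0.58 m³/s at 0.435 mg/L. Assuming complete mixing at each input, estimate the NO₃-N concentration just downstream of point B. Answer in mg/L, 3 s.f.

After input A: C = (33.4·0.21 + 0.14·15) / 33.54 = 0.2717 mg/L.
After input B: C = (33.54·0.2717 + 0.58·0.435) / 34.12 = 0.2745 mg/L.

0.275 mg/L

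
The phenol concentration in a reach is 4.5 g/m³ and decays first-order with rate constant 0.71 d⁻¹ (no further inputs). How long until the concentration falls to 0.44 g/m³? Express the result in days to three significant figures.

t = ln(C₀/C)/k = ln(4.5/0.44)/0.71 = 2.325/0.71 = 3.275 d.

3.27 d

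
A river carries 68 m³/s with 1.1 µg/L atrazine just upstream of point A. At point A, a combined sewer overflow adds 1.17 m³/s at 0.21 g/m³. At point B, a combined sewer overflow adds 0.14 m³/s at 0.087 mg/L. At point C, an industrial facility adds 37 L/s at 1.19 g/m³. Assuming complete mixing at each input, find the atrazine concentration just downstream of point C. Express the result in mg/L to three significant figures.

1.1 µg/L = 0.0011 mg/L.
After input A: C = (68·0.0011 + 1.17·0.21) / 69.17 = 0.004634 mg/L.
After input B: C = (69.17·0.004634 + 0.14·0.087) / 69.31 = 0.0048 mg/L.
37 L/s = 0.037 m³/s.
After input C: C = (69.31·0.0048 + 0.037·1.19) / 69.35 = 0.005432 mg/L.

0.00543 mg/L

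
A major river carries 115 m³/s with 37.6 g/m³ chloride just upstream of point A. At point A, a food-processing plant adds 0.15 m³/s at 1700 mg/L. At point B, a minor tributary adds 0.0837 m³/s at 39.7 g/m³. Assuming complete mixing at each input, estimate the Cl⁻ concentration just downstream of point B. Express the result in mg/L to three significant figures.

39.8 mg/L

After input A: C = (115·37.6 + 0.15·1700) / 115.2 = 39.77 mg/L.
After input B: C = (115.2·39.77 + 0.0837·39.7) / 115.2 = 39.77 mg/L.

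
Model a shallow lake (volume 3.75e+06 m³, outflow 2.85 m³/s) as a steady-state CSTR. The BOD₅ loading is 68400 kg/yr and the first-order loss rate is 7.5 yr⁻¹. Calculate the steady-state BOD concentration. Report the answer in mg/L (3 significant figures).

0.579 mg/L

Outflow Q = 2.85 m³/s × 3.156e+07 s/yr = 8.994e+07 m³/yr.
Steady-state CSTR mass balance: W = Q·C + k·V·C, so C = W/(Q + kV).
Q + kV = 8.994e+07 + 7.5·3.75e+06 = 1.181e+08 m³/yr.
C = 68400/1.181e+08 = 0.0005793 kg/m³ = 0.5793 mg/L.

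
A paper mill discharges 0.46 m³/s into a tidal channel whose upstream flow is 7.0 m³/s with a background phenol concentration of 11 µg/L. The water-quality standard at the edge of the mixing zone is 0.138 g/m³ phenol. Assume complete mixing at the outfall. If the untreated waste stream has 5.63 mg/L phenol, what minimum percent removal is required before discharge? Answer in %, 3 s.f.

11 µg/L = 0.011 mg/L.
Mass balance: 0.138·7.46 = 0.46·Cₑ + 7·0.011.
Cₑ = (1.029 − 0.077) / 0.46 = 2.071 mg/L.
Required removal = 1 − 2.071/5.63 = 63.22 %.

63.2 %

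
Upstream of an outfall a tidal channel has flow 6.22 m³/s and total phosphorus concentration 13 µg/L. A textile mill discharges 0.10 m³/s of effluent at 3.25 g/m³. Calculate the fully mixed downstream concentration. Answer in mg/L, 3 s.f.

0.0642 mg/L

13 µg/L = 0.013 mg/L.
Conservation of mass across the mixing zone: C = (0.1·3.25 + 6.22·0.013) / (0.1 + 6.22) = 0.4059/6.32 = 0.06422 mg/L.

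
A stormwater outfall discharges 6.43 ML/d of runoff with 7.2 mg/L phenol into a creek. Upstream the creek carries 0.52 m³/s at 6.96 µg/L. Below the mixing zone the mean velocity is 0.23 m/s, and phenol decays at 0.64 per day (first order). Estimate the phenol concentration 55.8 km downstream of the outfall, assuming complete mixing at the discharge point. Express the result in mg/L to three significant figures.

0.150 mg/L

6.43 ML/d = 0.07442 m³/s.
6.96 µg/L = 0.00696 mg/L.
After complete mixing, C₀ = (0.07442·7.2 + 0.52·0.00696) / 0.5944 = 0.9075 mg/L.
Travel time t = 5.58e+04 m / 0.23 m/s = 2.426e+05 s = 2.808 d.
C = 0.9075·exp(−0.64·2.808) = 0.9075·0.1658 = 0.1504 mg/L.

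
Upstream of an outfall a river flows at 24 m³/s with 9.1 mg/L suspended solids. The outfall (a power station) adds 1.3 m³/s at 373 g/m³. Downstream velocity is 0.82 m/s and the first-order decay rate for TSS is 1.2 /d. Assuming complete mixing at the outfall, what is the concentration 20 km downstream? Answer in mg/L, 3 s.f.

19.8 mg/L

After complete mixing, C₀ = (1.3·373 + 24·9.1) / 25.3 = 27.8 mg/L.
Travel time t = 2e+04 m / 0.82 m/s = 2.439e+04 s = 0.2823 d.
C = 27.8·exp(−1.2·0.2823) = 27.8·0.7127 = 19.81 mg/L.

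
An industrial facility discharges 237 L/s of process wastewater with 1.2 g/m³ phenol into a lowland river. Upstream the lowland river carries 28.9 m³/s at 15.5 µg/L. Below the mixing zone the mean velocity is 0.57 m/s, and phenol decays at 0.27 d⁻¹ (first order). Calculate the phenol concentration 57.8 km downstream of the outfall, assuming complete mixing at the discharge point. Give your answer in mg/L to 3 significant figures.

0.0183 mg/L

237 L/s = 0.237 m³/s.
15.5 µg/L = 0.0155 mg/L.
After complete mixing, C₀ = (0.237·1.2 + 28.9·0.0155) / 29.14 = 0.02513 mg/L.
Travel time t = 5.78e+04 m / 0.57 m/s = 1.014e+05 s = 1.174 d.
C = 0.02513·exp(−0.27·1.174) = 0.02513·0.7284 = 0.01831 mg/L.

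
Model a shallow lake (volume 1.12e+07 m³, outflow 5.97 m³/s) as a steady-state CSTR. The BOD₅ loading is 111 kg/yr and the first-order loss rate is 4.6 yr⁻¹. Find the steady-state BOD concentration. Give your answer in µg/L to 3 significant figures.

Outflow Q = 5.97 m³/s × 3.156e+07 s/yr = 1.884e+08 m³/yr.
Steady-state CSTR mass balance: W = Q·C + k·V·C, so C = W/(Q + kV).
Q + kV = 1.884e+08 + 4.6·1.12e+07 = 2.399e+08 m³/yr.
C = 111/2.399e+08 = 4.627e-07 kg/m³ = 0.0004627 mg/L = 0.4627 µg/L.

0.463 µg/L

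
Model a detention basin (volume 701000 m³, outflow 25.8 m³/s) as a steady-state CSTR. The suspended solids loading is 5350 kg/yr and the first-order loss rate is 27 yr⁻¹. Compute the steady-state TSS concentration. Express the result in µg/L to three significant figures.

Outflow Q = 25.8 m³/s × 3.156e+07 s/yr = 8.142e+08 m³/yr.
Steady-state CSTR mass balance: W = Q·C + k·V·C, so C = W/(Q + kV).
Q + kV = 8.142e+08 + 27·701000 = 8.331e+08 m³/yr.
C = 5350/8.331e+08 = 6.422e-06 kg/m³ = 0.006422 mg/L = 6.422 µg/L.

6.42 µg/L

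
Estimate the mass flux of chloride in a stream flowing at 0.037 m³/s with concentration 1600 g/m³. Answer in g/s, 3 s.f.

59.2 g/s

Mass flux = Q·C = 0.037 m³/s × 1600 g/m³ = 59.2 g/s.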